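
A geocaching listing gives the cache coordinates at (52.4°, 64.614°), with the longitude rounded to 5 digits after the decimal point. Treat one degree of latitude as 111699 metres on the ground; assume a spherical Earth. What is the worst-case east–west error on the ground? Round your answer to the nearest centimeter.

34 centimeters

Rounding to 5 decimal places leaves the longitude within ±5e-06° of the true value.
At latitude 52.4° a degree of longitude spans 111699 m × cos 52.4° = 111699 × 0.6101 ≈ 68152.6 m.
So at most 5e-06° × 68152.6 ≈ 0.340763 m east–west.
That is 0.340763 m = 34.076 cm.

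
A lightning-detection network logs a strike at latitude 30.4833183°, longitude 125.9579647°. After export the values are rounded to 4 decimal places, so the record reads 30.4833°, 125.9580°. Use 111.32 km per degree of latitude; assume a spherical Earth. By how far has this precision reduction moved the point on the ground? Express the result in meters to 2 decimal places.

The latitude changed by +0.0000183° and the longitude by -0.0000353°.
North–south shift: 0.0000183 × 111320 = 2.03716 m.
E–W at 30.4833°: -0.0000353° × 111320 × cos 30.4833° = -0.0000353 × 111320 × 0.8618 ≈ -3.38644 m.
Hypotenuse of the two orthogonal shifts: √(2.03716² + 3.38644²) = 3.95196 m.

3.95 meters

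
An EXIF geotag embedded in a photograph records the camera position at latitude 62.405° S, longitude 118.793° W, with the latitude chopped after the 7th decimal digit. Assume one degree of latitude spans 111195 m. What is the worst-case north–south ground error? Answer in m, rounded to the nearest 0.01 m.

0.01 m

Truncating at 7 decimal places can drop up to a full unit in the last place, so the latitude may be off by as much as 1e-07°.
North–south distance: 1e-07° × 111195 m/° = 0.0111195 m.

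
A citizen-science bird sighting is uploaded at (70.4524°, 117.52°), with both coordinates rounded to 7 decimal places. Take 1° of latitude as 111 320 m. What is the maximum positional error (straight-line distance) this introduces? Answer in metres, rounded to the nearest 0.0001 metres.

0.0059 metres

Rounding to 7 decimal places leaves each coordinate within ±5e-08° of the true value.
North–south component: 5e-08° × 111320 = 0.005566 m.
Longitude error → 5e-08 × 111320 × cos 70.4524° = 5e-08 × 111320 × 0.3346 ≈ 0.00186233 m.
Combining orthogonally: (0.005566² + 0.00186233²)^½ ≈ 0.00586929 m.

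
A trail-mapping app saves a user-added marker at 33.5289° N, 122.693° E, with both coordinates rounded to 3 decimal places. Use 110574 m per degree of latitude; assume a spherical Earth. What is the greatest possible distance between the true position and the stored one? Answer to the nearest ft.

236 ft

Rounding to 3 decimal places leaves each coordinate within ±0.0005° of the true value.
N–S: 0.0005° × 110574 m/° = 55.287 m.
East–west component at 33.5289°: 0.0005° × 110574 × cos 33.5289° ≈ 0.0005 × 92175.3 ≈ 46.0876 m.
The two errors are perpendicular, so the maximum displacement is √(55.287² + 46.0876²) ≈ 71.9772 m.
Converting: 71.9772 m × 3.2808 ft/m ≈ 236.15 ft.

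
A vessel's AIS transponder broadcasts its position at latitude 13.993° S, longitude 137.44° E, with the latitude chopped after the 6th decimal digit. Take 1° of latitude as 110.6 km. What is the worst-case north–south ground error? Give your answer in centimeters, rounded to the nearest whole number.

11 centimeters

Truncating at 6 decimal places can drop up to a full unit in the last place, so the latitude may be off by as much as 1e-06°.
North–south distance: 1e-06° × 110600 m/° = 0.1106 m.
That is 0.1106 m = 11.06 cm.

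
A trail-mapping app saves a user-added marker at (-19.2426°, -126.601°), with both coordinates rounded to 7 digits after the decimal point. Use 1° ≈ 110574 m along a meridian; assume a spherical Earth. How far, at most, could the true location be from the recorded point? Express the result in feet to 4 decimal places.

Rounding to 7 decimal places leaves each coordinate within ±5e-08° of the true value.
N–S: 5e-08° × 110574 m/° = 0.0055287 m.
Longitude error → 5e-08 × 110574 × cos 19.2426° = 5e-08 × 110574 × 0.9441 ≈ 0.00521982 m.
Combining orthogonally: (0.0055287² + 0.00521982²)^½ ≈ 0.00760349 m.
Converting: 0.00760349 m × 3.2808 ft/m ≈ 0.024946 ft.

0.0249 feet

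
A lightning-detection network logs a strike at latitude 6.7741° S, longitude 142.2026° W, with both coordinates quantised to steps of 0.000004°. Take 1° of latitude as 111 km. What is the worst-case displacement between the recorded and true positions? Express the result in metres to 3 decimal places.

0.313 metres

With a 0.000004° grid the true value lies within half a step, ±0.000004°/2 = ±2e-06°, of the stored one.
N–S: 2e-06° × 111000 m/° = 0.222 m.
Longitude error → 2e-06 × 111000 × cos 6.7741° = 2e-06 × 111000 × 0.9930 ≈ 0.22045 m.
Worst case both components are at the extreme and orthogonal: √(0.222² + 0.22045²) ≈ 0.312861 m.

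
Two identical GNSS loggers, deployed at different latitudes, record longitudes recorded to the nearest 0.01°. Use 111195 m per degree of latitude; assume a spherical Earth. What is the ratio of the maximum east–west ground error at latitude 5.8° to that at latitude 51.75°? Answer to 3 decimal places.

Rounding to 2 decimal places leaves the longitude within ±0.005° of the true value.
Error at 5.8° = 0.005° × 111195 × cos 5.8° ≈ 555.98 × 0.9949 = 553.13 m.
Error at 51.75° = 0.005° × 111195 × cos 51.75° ≈ 555.98 × 0.6191 = 344.2 m.
Ratio: 553.13 / 344.2 = cos 5.8° / cos 51.75° ≈ 1.6070.

1.607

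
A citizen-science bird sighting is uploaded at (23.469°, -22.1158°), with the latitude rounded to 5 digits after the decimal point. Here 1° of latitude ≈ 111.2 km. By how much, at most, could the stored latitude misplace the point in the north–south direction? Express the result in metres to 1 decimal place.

Rounding to 5 decimal places leaves the latitude within ±5e-06° of the true value.
North–south distance: 5e-06° × 111200 m/° = 0.556 m.

0.6 metres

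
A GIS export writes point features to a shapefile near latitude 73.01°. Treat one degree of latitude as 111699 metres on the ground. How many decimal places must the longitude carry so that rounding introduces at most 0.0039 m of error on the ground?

7 decimal places

At 73.01° one degree of longitude covers 111699 × cos 73.01° ≈ 111699 × 0.2922 ≈ 32639 m.
Rounding to N decimal places gives at most 0.5 × 10⁻ᴺ degrees of error, i.e. 0.5 × 10⁻ᴺ × 32639 m.
Setting 16319.5 × 10⁻ᴺ ≤ 0.0039 gives 10ᴺ ≥ 4.184e+06, i.e. N ≥ 6.62.
At 6 places the error can reach 0.0163 m, but 7 places keeps it to 0.00163 m.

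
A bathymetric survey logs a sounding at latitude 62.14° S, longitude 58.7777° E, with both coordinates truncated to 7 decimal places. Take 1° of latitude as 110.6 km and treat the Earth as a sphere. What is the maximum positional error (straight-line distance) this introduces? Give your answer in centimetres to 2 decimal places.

1.22 centimetres

Truncating at 7 decimal places can drop up to a full unit in the last place, so each coordinate may be off by as much as 1e-07°.
North–south component: 1e-07° × 110600 = 0.01106 m.
Longitude error → 1e-07 × 110600 × cos 62.14° = 1e-07 × 110600 × 0.4673 ≈ 0.00516848 m.
Combining orthogonally: (0.01106² + 0.00516848²)^½ ≈ 0.0122081 m.
That is 0.0122081 m = 1.2208 cm.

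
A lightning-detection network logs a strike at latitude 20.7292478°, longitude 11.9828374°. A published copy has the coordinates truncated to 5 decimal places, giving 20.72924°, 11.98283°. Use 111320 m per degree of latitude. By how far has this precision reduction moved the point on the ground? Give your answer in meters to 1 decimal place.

1.2 meters

Δlat = 20.7292478 − 20.72924 = +0.0000078°; Δlon = 11.9828374 − 11.98283 = +0.0000074°.
North–south shift: 0.0000078 × 111320 = 0.868296 m.
E–W at 20.7292°: 0.0000074° × 111320 × cos 20.7292° = 0.0000074 × 111320 × 0.9353 ≈ 0.77044 m.
Distance: √(0.868296² + 0.77044²) ≈ 1.16083 m.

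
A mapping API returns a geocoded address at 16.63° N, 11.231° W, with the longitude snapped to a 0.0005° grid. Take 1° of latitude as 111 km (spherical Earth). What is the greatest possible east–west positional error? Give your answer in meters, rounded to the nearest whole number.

27 meters

With a 0.0005° grid the true value lies within half a step, ±0.0005°/2 = ±0.00025°, of the stored one.
At latitude 16.63° a degree of longitude spans 111000 m × cos 16.63° = 111000 × 0.9582 ≈ 106357 m.
So at most 0.00025° × 106357 ≈ 26.5893 m east–west.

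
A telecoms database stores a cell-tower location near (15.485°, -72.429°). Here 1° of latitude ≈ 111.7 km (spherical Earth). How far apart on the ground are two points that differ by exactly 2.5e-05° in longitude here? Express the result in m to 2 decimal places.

2.5e-05° of longitude at 15.485° is 2.5e-05 × 111700 × cos 15.485° ≈ 2.5e-05 × 107645 = 2.69113 m.

2.69 m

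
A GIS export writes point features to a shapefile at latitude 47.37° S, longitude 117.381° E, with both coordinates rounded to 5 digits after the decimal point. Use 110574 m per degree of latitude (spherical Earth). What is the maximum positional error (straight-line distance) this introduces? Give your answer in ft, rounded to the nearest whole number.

2 ft

Rounding to 5 decimal places leaves each coordinate within ±5e-06° of the true value.
Latitude error → 5e-06 × 110574 = 0.55287 m along the meridian.
East–west component at 47.37°: 5e-06° × 110574 × cos 47.37° ≈ 5e-06 × 74887.5 ≈ 0.374437 m.
Worst case both components are at the extreme and orthogonal: √(0.55287² + 0.374437²) ≈ 0.667734 m.
In feet: 0.667734 m ÷ 0.3048 ≈ 2.1907 ft.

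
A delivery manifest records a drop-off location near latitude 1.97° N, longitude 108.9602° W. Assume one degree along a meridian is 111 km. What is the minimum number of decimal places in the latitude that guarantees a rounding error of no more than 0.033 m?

One degree of latitude covers 111000 m.
Rounding to N decimal places gives at most 0.5 × 10⁻ᴺ degrees of error, i.e. 0.5 × 10⁻ᴺ × 111000 m.
Setting 55500 × 10⁻ᴺ ≤ 0.033 gives 10ᴺ ≥ 1.682e+06, i.e. N ≥ 6.23.
At 6 places the error can reach 0.0555 m, but 7 places keeps it to 0.00555 m.

7 decimal places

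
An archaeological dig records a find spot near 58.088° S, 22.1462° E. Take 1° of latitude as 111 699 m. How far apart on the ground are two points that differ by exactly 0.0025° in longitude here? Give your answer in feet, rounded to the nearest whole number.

One degree of longitude here spans 111699 × cos 58.088° = 111699 × 0.5286 ≈ 59045.9 m; 0.0025° of that is 147.615 m.
In feet: 147.615 m ÷ 0.3048 ≈ 484.3 ft.

484 feet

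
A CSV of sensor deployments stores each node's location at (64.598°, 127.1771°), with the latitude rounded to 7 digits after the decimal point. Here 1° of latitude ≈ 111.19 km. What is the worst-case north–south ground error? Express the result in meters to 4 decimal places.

0.0056 meters

Rounding to 7 decimal places leaves the latitude within ±5e-08° of the true value.
North–south distance: 5e-08° × 111190 m/° = 0.0055595 m.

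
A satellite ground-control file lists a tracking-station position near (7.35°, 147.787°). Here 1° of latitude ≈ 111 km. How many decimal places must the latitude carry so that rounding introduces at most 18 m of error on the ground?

One degree of latitude covers 111000 m.
With N decimal places the half-ulp bound is 0.5·10⁻ᴺ°, or 0.5·10⁻ᴺ × 111000 m on the ground.
Need 0.5 × 111000 × 10⁻ᴺ ≤ 18 → 10⁻ᴺ ≤ 3.243e-04, so N ≥ 3.49.
At 3 places the error can reach 55.5 m, but 4 places keeps it to 5.55 m.

4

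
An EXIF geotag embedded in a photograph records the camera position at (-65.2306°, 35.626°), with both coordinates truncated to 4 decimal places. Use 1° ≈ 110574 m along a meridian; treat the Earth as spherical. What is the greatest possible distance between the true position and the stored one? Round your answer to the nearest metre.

Truncating at 4 decimal places can drop up to a full unit in the last place, so each coordinate may be off by as much as 0.0001°.
Latitude error → 0.0001 × 110574 = 11.0574 m along the meridian.
East–west component at 65.2306°: 0.0001° × 110574 × cos 65.2306° ≈ 0.0001 × 46326.9 ≈ 4.63269 m.
Worst case both components are at the extreme and orthogonal: √(11.0574² + 4.63269²) ≈ 11.9887 m.

12 metres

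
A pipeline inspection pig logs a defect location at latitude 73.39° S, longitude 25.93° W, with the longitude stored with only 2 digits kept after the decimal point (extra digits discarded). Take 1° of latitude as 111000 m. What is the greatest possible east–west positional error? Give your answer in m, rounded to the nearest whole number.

Truncating at 2 decimal places can drop up to a full unit in the last place, so the longitude may be off by as much as 0.01°.
Parallels shrink by cos φ, so at 73.39° a degree of longitude is 111000 × 0.2859 ≈ 31730 m.
East–west error: 0.01° × 31730 m/° ≈ 317.3 m.

317 m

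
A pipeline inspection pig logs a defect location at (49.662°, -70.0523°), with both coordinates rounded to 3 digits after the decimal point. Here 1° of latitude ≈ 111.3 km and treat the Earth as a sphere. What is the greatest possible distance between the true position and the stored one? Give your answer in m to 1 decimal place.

66.3 m

Rounding to 3 decimal places leaves each coordinate within ±0.0005° of the true value.
North–south component: 0.0005° × 111300 = 55.65 m.
East–west component at 49.662°: 0.0005° × 111300 × cos 49.662° ≈ 0.0005 × 72044 ≈ 36.022 m.
Combining orthogonally: (55.65² + 36.022²)^½ ≈ 66.2911 m.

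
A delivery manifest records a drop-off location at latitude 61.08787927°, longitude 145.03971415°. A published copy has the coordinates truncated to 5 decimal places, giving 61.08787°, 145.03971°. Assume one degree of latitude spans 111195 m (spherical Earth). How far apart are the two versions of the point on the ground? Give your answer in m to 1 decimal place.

1.1 m

The latitude changed by +0.00000927° and the longitude by +0.00000415°.
N–S: 0.00000927° × 111195 m/° = 1.03078 m.
East–west at this latitude: 0.00000415° × 111195 × cos 61.0879° ≈ 0.00000415 × 53759.2 = 0.223101 m.
Combined displacement = (1.03078² + 0.223101²)^½ ≈ 1.05465 m.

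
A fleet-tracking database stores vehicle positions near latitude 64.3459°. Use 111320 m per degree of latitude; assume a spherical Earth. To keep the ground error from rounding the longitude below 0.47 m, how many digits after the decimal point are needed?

At 64.3459° one degree of longitude covers 111320 × cos 64.3459° ≈ 111320 × 0.4329 ≈ 48194.6 m.
With N decimal places the half-ulp bound is 0.5·10⁻ᴺ°, or 0.5·10⁻ᴺ × 48194.6 m on the ground.
Need 0.5 × 48194.6 × 10⁻ᴺ ≤ 0.47 → 10⁻ᴺ ≤ 1.950e-05, so N ≥ 4.71.
At 4 places the error can reach 2.41 m, but 5 places keeps it to 0.241 m.

5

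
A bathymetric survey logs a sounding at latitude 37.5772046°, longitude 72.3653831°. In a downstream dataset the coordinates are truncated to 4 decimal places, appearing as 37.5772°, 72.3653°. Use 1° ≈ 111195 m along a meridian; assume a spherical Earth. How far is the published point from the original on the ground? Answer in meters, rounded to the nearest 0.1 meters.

Δlat = 37.5772046 − 37.5772 = +0.0000046°; Δlon = 72.3653831 − 72.3653 = +0.0000831°.
North–south shift: 0.0000046 × 111195 = 0.511497 m.
East–west at this latitude: 0.0000831° × 111195 × cos 37.5772° ≈ 0.0000831 × 88125.6 = 7.32324 m.
Distance: √(0.511497² + 7.32324²) ≈ 7.34108 m.

7.3 meters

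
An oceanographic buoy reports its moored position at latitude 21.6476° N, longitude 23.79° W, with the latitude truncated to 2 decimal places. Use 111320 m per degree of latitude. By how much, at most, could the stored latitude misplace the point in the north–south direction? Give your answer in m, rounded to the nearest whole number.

1113 m

Truncating at 2 decimal places can drop up to a full unit in the last place, so the latitude may be off by as much as 0.01°.
North–south distance: 0.01° × 111320 m/° = 1113.2 m.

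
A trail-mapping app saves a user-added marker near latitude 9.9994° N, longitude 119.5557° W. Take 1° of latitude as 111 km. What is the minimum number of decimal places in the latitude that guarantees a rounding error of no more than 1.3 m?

One degree of latitude covers 111000 m.
Rounding to N decimal places gives at most 0.5 × 10⁻ᴺ degrees of error, i.e. 0.5 × 10⁻ᴺ × 111000 m.
Need 0.5 × 111000 × 10⁻ᴺ ≤ 1.3 → 10⁻ᴺ ≤ 2.342e-05, so N ≥ 4.63.
So 5 decimal places suffice (0.555 m); 4 would allow up to 5.55 m.

5 decimal places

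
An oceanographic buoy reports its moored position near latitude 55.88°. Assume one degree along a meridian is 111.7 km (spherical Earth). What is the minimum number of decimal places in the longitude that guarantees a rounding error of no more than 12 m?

4

At 55.88° one degree of longitude covers 111700 × cos 55.88° ≈ 111700 × 0.5609 ≈ 62655.7 m.
Rounding to N decimal places gives at most 0.5 × 10⁻ᴺ degrees of error, i.e. 0.5 × 10⁻ᴺ × 62655.7 m.
Need 0.5 × 62655.7 × 10⁻ᴺ ≤ 12 → 10⁻ᴺ ≤ 3.830e-04, so N ≥ 3.42.
At 3 places the error can reach 31.3 m, but 4 places keeps it to 3.13 m.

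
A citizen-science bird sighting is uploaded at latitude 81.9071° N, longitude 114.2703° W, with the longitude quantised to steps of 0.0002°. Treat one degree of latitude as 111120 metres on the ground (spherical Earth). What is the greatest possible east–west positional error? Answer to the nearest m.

With a 0.0002° grid the true value lies within half a step, ±0.0002°/2 = ±0.0001°, of the stored one.
Parallels shrink by cos φ, so at 81.9071° a degree of longitude is 111120 × 0.1408 ≈ 15643.3 m.
So at most 0.0001° × 15643.3 ≈ 1.56433 m east–west.

2 m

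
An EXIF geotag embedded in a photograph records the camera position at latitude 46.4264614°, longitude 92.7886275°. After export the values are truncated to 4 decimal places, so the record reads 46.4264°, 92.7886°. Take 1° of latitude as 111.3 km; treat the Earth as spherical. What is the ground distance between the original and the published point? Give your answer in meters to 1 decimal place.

7.2 meters

Δlat = 46.4264614 − 46.4264 = +0.0000614°; Δlon = 92.7886275 − 92.7886 = +0.0000275°.
N–S: 0.0000614° × 111300 m/° = 6.83382 m.
E–W at 46.4264°: 0.0000275° × 111300 × cos 46.4264° = 0.0000275 × 111300 × 0.6893 ≈ 2.10973 m.
Hypotenuse of the two orthogonal shifts: √(6.83382² + 2.10973²) = 7.15207 m.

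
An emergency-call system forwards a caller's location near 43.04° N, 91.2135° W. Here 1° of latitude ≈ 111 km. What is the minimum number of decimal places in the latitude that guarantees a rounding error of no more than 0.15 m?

One degree of latitude covers 111000 m.
Rounding to N decimal places gives at most 0.5 × 10⁻ᴺ degrees of error, i.e. 0.5 × 10⁻ᴺ × 111000 m.
Setting 55500 × 10⁻ᴺ ≤ 0.15 gives 10ᴺ ≥ 3.7e+05, i.e. N ≥ 5.57.
So 6 decimal places suffice (0.0555 m); 5 would allow up to 0.555 m.

6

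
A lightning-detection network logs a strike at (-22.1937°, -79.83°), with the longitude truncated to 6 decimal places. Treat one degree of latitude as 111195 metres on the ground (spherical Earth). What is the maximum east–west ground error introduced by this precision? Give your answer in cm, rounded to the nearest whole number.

10 cm

Truncating at 6 decimal places can drop up to a full unit in the last place, so the longitude may be off by as much as 1e-06°.
Parallels shrink by cos φ, so at 22.1937° a degree of longitude is 111195 × 0.9259 ≈ 102957 m.
East–west error: 1e-06° × 102957 m/° ≈ 0.102957 m.
That is 0.102957 m = 10.296 cm.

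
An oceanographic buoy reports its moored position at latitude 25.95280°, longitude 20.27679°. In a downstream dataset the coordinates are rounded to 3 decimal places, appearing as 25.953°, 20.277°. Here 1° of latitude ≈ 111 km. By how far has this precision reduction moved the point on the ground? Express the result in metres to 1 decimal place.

30.5 metres

The latitude changed by -0.00020° and the longitude by -0.00021°.
N–S: -0.00020° × 111000 m/° = -22.2 m.
East–west at this latitude: -0.00021° × 111000 × cos 25.953° ≈ -0.00021 × 99806 = -20.9593 m.
Combined displacement = (22.2² + 20.9593²)^½ ≈ 30.5308 m.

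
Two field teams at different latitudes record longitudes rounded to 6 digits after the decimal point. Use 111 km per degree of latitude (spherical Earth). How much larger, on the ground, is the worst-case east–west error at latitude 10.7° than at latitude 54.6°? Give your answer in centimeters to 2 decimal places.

2.24 centimeters

Rounding to 6 decimal places leaves the longitude within ±5e-07° of the true value.
Error at 10.7° = 5e-07° × 111000 × cos 10.7° ≈ 0.0555 × 0.9826 = 0.054535 m.
Error at 54.6° = 5e-07° × 111000 × cos 54.6° ≈ 0.0555 × 0.5793 = 0.03215 m.
So the lower-latitude error exceeds the higher by 0.054535 − 0.03215 = 0.022385 m.
That is 0.0223849 m = 2.2385 cm.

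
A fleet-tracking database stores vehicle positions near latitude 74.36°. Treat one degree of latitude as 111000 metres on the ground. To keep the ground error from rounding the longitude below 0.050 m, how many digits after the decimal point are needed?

6 decimal places

At 74.36° one degree of longitude covers 111000 × cos 74.36° ≈ 111000 × 0.2696 ≈ 29924.7 m.
With N decimal places the half-ulp bound is 0.5·10⁻ᴺ°, or 0.5·10⁻ᴺ × 29924.7 m on the ground.
Setting 14962.4 × 10⁻ᴺ ≤ 0.050 gives 10ᴺ ≥ 2.992e+05, i.e. N ≥ 5.48.
So 6 decimal places suffice (0.015 m); 5 would allow up to 0.15 m.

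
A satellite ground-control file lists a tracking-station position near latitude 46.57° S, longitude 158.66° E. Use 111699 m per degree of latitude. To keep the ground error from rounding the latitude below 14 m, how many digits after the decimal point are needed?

4 decimal places

One degree of latitude covers 111699 m.
Rounding to N decimal places gives at most 0.5 × 10⁻ᴺ degrees of error, i.e. 0.5 × 10⁻ᴺ × 111699 m.
Need 0.5 × 111699 × 10⁻ᴺ ≤ 14 → 10⁻ᴺ ≤ 2.507e-04, so N ≥ 3.60.
N = 3 would give 55.8 m (too coarse); N = 4 gives 5.58 m ≤ 14 m.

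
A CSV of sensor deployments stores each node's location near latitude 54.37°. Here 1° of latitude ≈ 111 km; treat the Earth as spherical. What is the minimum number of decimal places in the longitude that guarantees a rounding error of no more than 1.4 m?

At 54.37° one degree of longitude covers 111000 × cos 54.37° ≈ 111000 × 0.5825 ≈ 64662.9 m.
Rounding to N decimal places gives at most 0.5 × 10⁻ᴺ degrees of error, i.e. 0.5 × 10⁻ᴺ × 64662.9 m.
Setting 32331.4 × 10⁻ᴺ ≤ 1.4 gives 10ᴺ ≥ 2.309e+04, i.e. N ≥ 4.36.
So 5 decimal places suffice (0.323 m); 4 would allow up to 3.23 m.

5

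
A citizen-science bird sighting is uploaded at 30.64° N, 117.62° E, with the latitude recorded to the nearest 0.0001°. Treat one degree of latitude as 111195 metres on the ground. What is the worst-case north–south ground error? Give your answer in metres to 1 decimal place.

Rounding to 4 decimal places leaves the latitude within ±5e-05° of the true value.
Along the meridian that is 5e-05° × 111195 m/° = 5.55975 m.

5.6 metres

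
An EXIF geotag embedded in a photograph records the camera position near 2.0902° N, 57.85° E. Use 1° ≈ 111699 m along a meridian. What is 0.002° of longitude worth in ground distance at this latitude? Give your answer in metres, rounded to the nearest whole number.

0.002° of longitude at 2.0902° is 0.002 × 111699 × cos 2.0902° ≈ 0.002 × 111625 = 223.249 m.

223 metres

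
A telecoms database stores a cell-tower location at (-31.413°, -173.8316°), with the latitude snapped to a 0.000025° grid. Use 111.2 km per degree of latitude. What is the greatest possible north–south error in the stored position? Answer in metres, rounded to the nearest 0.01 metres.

With a 0.000025° grid the true value lies within half a step, ±0.000025°/2 = ±1.25e-05°, of the stored one.
Along the meridian that is 1.25e-05° × 111200 m/° = 1.39 m.

1.39 metres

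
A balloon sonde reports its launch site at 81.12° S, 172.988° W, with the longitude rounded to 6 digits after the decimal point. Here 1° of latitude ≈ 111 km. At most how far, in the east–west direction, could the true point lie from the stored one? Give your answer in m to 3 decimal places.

0.009 m

Rounding to 6 decimal places leaves the longitude within ±5e-07° of the true value.
One degree of longitude at 81.12° is 111000 × cos 81.12° ≈ 111000 × 0.1544 = 17134.6 m.
Maximum E–W displacement: 5e-07 × 17134.6 = 0.00856729 m.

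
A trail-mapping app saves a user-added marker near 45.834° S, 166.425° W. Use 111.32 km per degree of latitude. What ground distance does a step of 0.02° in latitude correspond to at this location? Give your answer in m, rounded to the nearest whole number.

2226 m

Along a meridian 0.02° is 0.02 × 111320 = 2226.4 m.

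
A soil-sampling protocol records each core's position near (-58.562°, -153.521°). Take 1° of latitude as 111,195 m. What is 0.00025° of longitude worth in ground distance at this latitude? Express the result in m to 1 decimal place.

14.5 m

One degree of longitude here spans 111195 × cos 58.562° = 111195 × 0.5216 ≈ 57996.6 m; 0.00025° of that is 14.4992 m.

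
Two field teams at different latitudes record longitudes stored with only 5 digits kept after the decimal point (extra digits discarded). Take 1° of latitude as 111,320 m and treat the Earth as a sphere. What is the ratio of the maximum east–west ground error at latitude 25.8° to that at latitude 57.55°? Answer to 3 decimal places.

1.678

Truncating at 5 decimal places can drop up to a full unit in the last place, so the longitude may be off by as much as 1e-05°.
Error at 25.8° = 1e-05° × 111320 × cos 25.8° ≈ 1.1132 × 0.9003 = 1.0022 m.
At 57.55°: 1e-05° × 111320 × cos 57.55° = 1e-05 × 111320 × 0.5366 ≈ 0.5973 m.
The ratio reduces to cos 25.8° / cos 57.55° = 0.9003/0.5366 ≈ 1.6779.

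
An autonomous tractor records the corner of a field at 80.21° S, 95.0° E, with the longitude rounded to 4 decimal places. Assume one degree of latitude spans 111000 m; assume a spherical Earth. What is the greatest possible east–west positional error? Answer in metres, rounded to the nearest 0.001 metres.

Rounding to 4 decimal places leaves the longitude within ±5e-05° of the true value.
One degree of longitude at 80.21° is 111000 × cos 80.21° ≈ 111000 × 0.1700 = 18874.2 m.
Maximum E–W displacement: 5e-05 × 18874.2 = 0.943708 m.

0.944 metres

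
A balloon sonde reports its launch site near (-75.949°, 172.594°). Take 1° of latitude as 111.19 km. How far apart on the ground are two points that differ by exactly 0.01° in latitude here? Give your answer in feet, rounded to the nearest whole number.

0.01° × 111190 m/° = 1111.9 m.
In feet: 1111.9 m ÷ 0.3048 ≈ 3648 ft.

3648 feet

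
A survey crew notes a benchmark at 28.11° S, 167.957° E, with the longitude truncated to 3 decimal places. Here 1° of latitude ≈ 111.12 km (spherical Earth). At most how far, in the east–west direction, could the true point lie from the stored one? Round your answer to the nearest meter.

Truncating at 3 decimal places can drop up to a full unit in the last place, so the longitude may be off by as much as 0.001°.
Parallels shrink by cos φ, so at 28.11° a degree of longitude is 111120 × 0.8820 ≈ 98012.8 m.
So at most 0.001° × 98012.8 ≈ 98.0128 m east–west.

98 meters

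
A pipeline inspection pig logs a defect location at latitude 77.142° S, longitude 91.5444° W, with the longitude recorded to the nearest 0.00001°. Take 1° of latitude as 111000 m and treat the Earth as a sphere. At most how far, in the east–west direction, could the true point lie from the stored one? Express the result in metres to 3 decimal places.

0.124 metres

Rounding to 5 decimal places leaves the longitude within ±5e-06° of the true value.
At latitude 77.142° a degree of longitude spans 111000 m × cos 77.142° = 111000 × 0.2225 ≈ 24701.4 m.
Maximum E–W displacement: 5e-06 × 24701.4 = 0.123507 m.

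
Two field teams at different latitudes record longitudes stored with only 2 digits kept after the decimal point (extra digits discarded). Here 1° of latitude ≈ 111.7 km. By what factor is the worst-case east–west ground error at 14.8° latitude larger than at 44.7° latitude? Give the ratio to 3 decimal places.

Truncating at 2 decimal places can drop up to a full unit in the last place, so the longitude may be off by as much as 0.01°.
At 14.8°: 0.01° × 111700 × cos 14.8° = 0.01 × 111700 × 0.9668 ≈ 1079.9 m.
Error at 44.7° = 0.01° × 111700 × cos 44.7° ≈ 1117 × 0.7108 = 793.96 m.
The ratio reduces to cos 14.8° / cos 44.7° = 0.9668/0.7108 ≈ 1.3602.

1.360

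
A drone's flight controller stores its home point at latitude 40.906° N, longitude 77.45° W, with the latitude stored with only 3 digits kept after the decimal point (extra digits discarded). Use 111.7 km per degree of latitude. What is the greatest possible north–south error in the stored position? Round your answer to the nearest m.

Truncating at 3 decimal places can drop up to a full unit in the last place, so the latitude may be off by as much as 0.001°.
So the N–S error is at most 0.001 × 111700 = 111.7 m.

112 m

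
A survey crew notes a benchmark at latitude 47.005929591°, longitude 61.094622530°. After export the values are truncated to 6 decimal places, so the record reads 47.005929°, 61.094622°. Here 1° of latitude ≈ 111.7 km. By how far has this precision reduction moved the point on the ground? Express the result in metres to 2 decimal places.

0.08 metres

Δlat = 47.005929591 − 47.005929 = +0.000000591°; Δlon = 61.094622530 − 61.094622 = +0.000000530°.
N–S: 0.000000591° × 111700 m/° = 0.0660147 m.
E–W at 47.0059°: 0.000000530° × 111700 × cos 47.0059° = 0.000000530 × 111700 × 0.6819 ≈ 0.0403705 m.
Combined displacement = (0.0660147² + 0.0403705²)^½ ≈ 0.0773803 m.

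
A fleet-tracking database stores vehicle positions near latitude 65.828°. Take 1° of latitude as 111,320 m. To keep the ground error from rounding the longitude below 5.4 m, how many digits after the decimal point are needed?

At 65.828° one degree of longitude covers 111320 × cos 65.828° ≈ 111320 × 0.4095 ≈ 45583 m.
Rounding to N decimal places gives at most 0.5 × 10⁻ᴺ degrees of error, i.e. 0.5 × 10⁻ᴺ × 45583 m.
Setting 22791.5 × 10⁻ᴺ ≤ 5.4 gives 10ᴺ ≥ 4221, i.e. N ≥ 3.63.
At 3 places the error can reach 22.8 m, but 4 places keeps it to 2.28 m.

4 decimal places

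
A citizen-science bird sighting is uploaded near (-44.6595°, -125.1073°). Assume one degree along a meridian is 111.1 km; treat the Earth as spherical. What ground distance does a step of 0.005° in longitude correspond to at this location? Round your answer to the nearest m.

395 m

0.005° of longitude at 44.6595° is 0.005 × 111100 × cos 44.6595° ≈ 0.005 × 79025 = 395.125 m.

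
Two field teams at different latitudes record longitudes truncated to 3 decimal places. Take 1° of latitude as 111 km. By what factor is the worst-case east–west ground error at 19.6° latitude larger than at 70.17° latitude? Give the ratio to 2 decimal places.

2.78

Truncating at 3 decimal places can drop up to a full unit in the last place, so the longitude may be off by as much as 0.001°.
Error at 19.6° = 0.001° × 111000 × cos 19.6° ≈ 111 × 0.9421 = 104.57 m.
Error at 70.17° = 0.001° × 111000 × cos 70.17° ≈ 111 × 0.3392 = 37.655 m.
The ratio reduces to cos 19.6° / cos 70.17° = 0.9421/0.3392 ≈ 2.7770.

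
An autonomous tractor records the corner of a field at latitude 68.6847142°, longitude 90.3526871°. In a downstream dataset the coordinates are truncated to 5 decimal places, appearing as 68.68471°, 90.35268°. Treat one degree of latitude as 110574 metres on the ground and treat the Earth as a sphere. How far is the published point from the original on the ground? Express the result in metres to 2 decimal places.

The latitude changed by +0.0000042° and the longitude by +0.0000071°.
N–S: 0.0000042° × 110574 m/° = 0.464411 m.
E–W at 68.6847°: 0.0000071° × 110574 × cos 68.6847° = 0.0000071 × 110574 × 0.3635 ≈ 0.285375 m.
Hypotenuse of the two orthogonal shifts: √(0.464411² + 0.285375²) = 0.545084 m.

0.55 metres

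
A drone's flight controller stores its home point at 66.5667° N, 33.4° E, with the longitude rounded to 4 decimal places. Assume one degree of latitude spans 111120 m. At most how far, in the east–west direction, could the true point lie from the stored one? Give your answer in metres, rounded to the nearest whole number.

2 metres

Rounding to 4 decimal places leaves the longitude within ±5e-05° of the true value.
At latitude 66.5667° a degree of longitude spans 111120 m × cos 66.5667° = 111120 × 0.3977 ≈ 44190.3 m.
East–west error: 5e-05° × 44190.3 m/° ≈ 2.20952 m.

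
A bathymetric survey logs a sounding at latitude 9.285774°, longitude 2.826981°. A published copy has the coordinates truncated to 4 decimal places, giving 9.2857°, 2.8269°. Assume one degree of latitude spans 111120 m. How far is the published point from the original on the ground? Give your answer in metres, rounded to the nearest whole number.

The latitude changed by +0.000074° and the longitude by +0.000081°.
N–S: 0.000074° × 111120 m/° = 8.22288 m.
E–W at 9.2857°: 0.000081° × 111120 × cos 9.2857° = 0.000081 × 111120 × 0.9869 ≈ 8.88277 m.
Combined displacement = (8.22288² + 8.88277²)^½ ≈ 12.1045 m.

12 metres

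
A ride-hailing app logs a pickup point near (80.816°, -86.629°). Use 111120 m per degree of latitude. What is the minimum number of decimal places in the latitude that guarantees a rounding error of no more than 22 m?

4 decimal places

One degree of latitude covers 111120 m.
N decimal places → at most half a unit in the last place, 0.5 × 10⁻ᴺ° = 111120/2 × 10⁻ᴺ m.
Setting 55560 × 10⁻ᴺ ≤ 22 gives 10ᴺ ≥ 2525, i.e. N ≥ 3.40.
So 4 decimal places suffice (5.56 m); 3 would allow up to 55.6 m.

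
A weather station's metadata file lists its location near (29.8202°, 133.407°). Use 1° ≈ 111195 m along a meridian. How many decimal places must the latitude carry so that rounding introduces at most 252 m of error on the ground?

One degree of latitude covers 111195 m.
N decimal places → at most half a unit in the last place, 0.5 × 10⁻ᴺ° = 111195/2 × 10⁻ᴺ m.
Setting 55597.5 × 10⁻ᴺ ≤ 252 gives 10ᴺ ≥ 220.6, i.e. N ≥ 2.34.
N = 2 would give 556 m (too coarse); N = 3 gives 55.6 m ≤ 252 m.

3 decimal places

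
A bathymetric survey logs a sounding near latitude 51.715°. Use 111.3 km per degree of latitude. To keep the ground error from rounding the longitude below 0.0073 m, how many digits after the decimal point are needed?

7

At 51.715° one degree of longitude covers 111300 × cos 51.715° ≈ 111300 × 0.6196 ≈ 68958.5 m.
Rounding to N decimal places gives at most 0.5 × 10⁻ᴺ degrees of error, i.e. 0.5 × 10⁻ᴺ × 68958.5 m.
Need 0.5 × 68958.5 × 10⁻ᴺ ≤ 0.0073 → 10⁻ᴺ ≤ 2.117e-07, so N ≥ 6.67.
N = 6 would give 0.0345 m (too coarse); N = 7 gives 0.00345 m ≤ 0.0073 m.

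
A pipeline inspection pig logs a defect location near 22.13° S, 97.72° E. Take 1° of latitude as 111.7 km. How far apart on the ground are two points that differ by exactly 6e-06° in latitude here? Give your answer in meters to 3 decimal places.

0.670 meters

Along a meridian 6e-06° is 6e-06 × 111700 = 0.6702 m.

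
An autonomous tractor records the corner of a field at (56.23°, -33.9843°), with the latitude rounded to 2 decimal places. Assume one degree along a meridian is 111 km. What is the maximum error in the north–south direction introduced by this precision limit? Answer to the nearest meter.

555 meters

Rounding to 2 decimal places leaves the latitude within ±0.005° of the true value.
North–south distance: 0.005° × 111000 m/° = 555 m.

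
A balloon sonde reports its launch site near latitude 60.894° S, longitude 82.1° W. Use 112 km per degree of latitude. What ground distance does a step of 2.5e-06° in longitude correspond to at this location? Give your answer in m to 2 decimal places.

0.14 m

One degree of longitude here spans 112000 × cos 60.894° = 112000 × 0.4864 ≈ 54479.8 m; 2.5e-06° of that is 0.1362 m.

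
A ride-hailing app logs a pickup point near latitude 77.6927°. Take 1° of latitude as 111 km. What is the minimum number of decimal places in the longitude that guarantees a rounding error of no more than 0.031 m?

At 77.6927° one degree of longitude covers 111000 × cos 77.6927° ≈ 111000 × 0.2132 ≈ 23660.2 m.
Rounding to N decimal places gives at most 0.5 × 10⁻ᴺ degrees of error, i.e. 0.5 × 10⁻ᴺ × 23660.2 m.
Setting 11830.1 × 10⁻ᴺ ≤ 0.031 gives 10ᴺ ≥ 3.816e+05, i.e. N ≥ 5.58.
So 6 decimal places suffice (0.0118 m); 5 would allow up to 0.118 m.

6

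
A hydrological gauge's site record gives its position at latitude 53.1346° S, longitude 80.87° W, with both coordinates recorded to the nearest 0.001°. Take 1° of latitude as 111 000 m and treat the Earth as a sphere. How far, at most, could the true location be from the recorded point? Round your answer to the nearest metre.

Rounding to 3 decimal places leaves each coordinate within ±0.0005° of the true value.
N–S: 0.0005° × 111000 m/° = 55.5 m.
East–west component at 53.1346°: 0.0005° × 111000 × cos 53.1346° ≈ 0.0005 × 66593 ≈ 33.2965 m.
Combining orthogonally: (55.5² + 33.2965²)^½ ≈ 64.7218 m.

65 metres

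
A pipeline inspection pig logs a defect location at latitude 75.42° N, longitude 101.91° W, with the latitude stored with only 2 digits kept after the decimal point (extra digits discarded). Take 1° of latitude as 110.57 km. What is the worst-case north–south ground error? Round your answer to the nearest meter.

1106 meters

Truncating at 2 decimal places can drop up to a full unit in the last place, so the latitude may be off by as much as 0.01°.
Along the meridian that is 0.01° × 110570 m/° = 1105.7 m.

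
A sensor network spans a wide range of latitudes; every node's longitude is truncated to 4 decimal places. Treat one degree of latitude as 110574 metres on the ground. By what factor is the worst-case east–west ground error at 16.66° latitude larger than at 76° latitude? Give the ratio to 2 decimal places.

3.96

Truncating at 4 decimal places can drop up to a full unit in the last place, so the longitude may be off by as much as 0.0001°.
Error at 16.66° = 0.0001° × 110574 × cos 16.66° ≈ 11.057 × 0.9580 = 10.593 m.
Error at 76° = 0.0001° × 110574 × cos 76° ≈ 11.057 × 0.2419 = 2.675 m.
Ratio: 10.593 / 2.675 = cos 16.66° / cos 76° ≈ 3.9601.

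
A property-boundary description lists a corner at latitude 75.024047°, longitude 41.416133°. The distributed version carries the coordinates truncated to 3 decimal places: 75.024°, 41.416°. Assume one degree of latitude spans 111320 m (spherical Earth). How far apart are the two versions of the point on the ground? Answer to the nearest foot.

21 feet

Δlat = 75.024047 − 75.024 = +0.000047°; Δlon = 41.416133 − 41.416 = +0.000133°.
North–south shift: 0.000047 × 111320 = 5.23204 m.
E–W at 75.024°: 0.000133° × 111320 × cos 75.024° = 0.000133 × 111320 × 0.2584 ≈ 3.82597 m.
Distance: √(5.23204² + 3.82597²) ≈ 6.48169 m.
Converting: 6.48169 m × 3.2808 ft/m ≈ 21.265 ft.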